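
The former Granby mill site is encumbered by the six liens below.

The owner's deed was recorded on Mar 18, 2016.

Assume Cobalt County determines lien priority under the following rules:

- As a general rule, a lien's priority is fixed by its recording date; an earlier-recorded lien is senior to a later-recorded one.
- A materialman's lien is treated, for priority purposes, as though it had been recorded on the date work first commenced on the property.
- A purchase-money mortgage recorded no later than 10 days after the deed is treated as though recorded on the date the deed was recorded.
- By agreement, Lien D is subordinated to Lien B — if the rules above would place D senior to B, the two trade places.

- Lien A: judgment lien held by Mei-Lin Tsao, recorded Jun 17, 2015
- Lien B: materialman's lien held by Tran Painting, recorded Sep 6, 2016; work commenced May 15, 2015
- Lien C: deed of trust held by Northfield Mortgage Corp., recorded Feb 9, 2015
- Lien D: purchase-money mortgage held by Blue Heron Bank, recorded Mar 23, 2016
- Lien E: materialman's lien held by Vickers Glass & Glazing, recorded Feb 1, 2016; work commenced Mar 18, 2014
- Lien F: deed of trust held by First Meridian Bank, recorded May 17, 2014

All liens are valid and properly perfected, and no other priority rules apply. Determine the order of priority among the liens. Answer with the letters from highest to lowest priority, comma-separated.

E, F, C, B, A, D

Effective dates: B relates back to May 15, 2015 (work commenced); D relates back to the deed date Mar 18, 2016; E is treated as recorded Mar 18, 2014, the work-commencement date.
By effective date, earliest first: E (Mar 18, 2014), F (May 17, 2014), C (Feb 9, 2015), B (May 15, 2015), A (Jun 17, 2015), D (Mar 18, 2016).
D is already junior to B, so the subordination agreement changes nothing.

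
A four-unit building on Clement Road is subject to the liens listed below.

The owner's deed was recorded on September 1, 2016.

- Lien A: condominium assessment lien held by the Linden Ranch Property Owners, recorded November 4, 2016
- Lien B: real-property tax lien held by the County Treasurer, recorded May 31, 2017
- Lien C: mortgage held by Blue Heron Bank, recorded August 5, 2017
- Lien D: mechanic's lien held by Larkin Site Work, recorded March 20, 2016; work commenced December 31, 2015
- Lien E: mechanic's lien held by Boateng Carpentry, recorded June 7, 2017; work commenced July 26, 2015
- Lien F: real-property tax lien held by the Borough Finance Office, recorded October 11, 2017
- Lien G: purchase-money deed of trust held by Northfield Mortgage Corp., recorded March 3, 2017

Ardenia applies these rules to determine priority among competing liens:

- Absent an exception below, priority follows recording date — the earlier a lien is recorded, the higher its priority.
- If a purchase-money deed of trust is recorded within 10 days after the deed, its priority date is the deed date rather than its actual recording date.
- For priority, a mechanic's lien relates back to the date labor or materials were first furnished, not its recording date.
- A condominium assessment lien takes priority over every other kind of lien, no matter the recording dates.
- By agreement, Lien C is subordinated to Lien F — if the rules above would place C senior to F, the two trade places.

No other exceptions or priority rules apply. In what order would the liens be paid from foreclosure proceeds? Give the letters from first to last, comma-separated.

Effective dates after the stated exceptions: D relates back to December 31, 2015 (work commenced); E is treated as recorded July 26, 2015, the work-commencement date; G was recorded 183 days after the deed — beyond 10 days — so no relation-back applies.
A is a condominium assessment lien and takes priority over every other lien.
Remaining liens by effective date: E (July 26, 2015), D (December 31, 2015), G (March 3, 2017), B (May 31, 2017), C (August 5, 2017), F (October 11, 2017).
C would otherwise be senior to F, so under the subordination agreement C and F exchange positions.

A, E, D, G, B, F, C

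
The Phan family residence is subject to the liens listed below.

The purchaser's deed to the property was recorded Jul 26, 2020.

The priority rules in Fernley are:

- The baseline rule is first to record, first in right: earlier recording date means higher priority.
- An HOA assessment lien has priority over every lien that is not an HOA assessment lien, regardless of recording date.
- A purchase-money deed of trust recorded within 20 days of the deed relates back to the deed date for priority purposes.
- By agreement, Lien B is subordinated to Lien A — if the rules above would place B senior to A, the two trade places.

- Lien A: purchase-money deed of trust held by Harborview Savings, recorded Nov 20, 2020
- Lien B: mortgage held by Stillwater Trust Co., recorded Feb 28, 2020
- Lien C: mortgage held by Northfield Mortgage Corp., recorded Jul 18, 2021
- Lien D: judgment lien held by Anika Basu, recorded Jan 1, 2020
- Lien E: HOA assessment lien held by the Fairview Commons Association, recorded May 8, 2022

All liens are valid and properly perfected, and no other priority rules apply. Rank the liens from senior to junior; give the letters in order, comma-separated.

First, effective dates: A was recorded 117 days after the deed, outside the 20-day window, so it keeps its recording date.
E, as an HOA assessment lien, has superpriority and ranks first.
Remaining liens by effective date: D (Jan 1, 2020), B (Feb 28, 2020), A (Nov 20, 2020), C (Jul 18, 2021).
Because B would otherwise rank above A, the subordination swaps them.

E, D, A, B, C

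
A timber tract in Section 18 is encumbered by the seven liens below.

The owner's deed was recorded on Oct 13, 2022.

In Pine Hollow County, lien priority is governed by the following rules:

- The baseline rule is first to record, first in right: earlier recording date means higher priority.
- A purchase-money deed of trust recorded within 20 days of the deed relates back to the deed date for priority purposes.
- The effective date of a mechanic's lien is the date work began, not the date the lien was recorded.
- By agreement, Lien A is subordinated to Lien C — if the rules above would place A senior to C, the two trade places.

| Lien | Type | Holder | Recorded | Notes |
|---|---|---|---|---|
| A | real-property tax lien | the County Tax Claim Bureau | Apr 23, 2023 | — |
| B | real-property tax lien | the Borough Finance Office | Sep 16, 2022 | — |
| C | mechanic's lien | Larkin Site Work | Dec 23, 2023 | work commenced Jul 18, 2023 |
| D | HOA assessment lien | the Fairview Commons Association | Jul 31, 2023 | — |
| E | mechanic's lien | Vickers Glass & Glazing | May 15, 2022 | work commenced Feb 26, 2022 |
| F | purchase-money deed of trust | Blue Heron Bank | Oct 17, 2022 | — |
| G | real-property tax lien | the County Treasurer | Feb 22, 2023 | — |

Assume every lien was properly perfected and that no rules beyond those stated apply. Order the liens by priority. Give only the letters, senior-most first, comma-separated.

Effective dates after the stated exceptions: C is treated as recorded Jul 18, 2023, the work-commencement date; E's effective date is Feb 26, 2022, when work began; F's effective date is the deed date, Oct 13, 2022.
By effective date: E (Feb 26, 2022), B (Sep 16, 2022), F (Oct 13, 2022), G (Feb 22, 2023), A (Apr 23, 2023), C (Jul 18, 2023), D (Jul 31, 2023).
A is senior to C before the subordination, so the two trade places.

E, B, F, G, C, A, D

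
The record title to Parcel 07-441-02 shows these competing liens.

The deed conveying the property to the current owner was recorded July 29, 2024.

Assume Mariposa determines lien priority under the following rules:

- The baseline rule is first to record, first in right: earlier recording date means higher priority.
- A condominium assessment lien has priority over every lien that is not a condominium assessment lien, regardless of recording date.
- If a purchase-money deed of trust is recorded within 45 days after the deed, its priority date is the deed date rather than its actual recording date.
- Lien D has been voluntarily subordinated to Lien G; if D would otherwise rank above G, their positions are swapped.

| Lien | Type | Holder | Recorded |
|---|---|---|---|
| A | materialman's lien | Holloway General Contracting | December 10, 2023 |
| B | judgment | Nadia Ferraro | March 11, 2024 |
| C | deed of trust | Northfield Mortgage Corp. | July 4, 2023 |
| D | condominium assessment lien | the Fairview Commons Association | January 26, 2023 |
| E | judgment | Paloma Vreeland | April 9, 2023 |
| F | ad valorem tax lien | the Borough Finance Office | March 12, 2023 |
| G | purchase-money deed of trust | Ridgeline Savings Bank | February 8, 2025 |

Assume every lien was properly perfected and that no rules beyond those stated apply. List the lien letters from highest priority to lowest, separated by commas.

Effective dates after the stated exceptions: G missed the 45-day window (194 days after the deed), so its recording date stands.
D, as a condominium assessment lien, has superpriority and ranks first.
The other liens, earliest effective date first: F (March 12, 2023), E (April 9, 2023), C (July 4, 2023), A (December 10, 2023), B (March 11, 2024), G (February 8, 2025).
The subordination applies — D was senior to G — so D and G swap.

G, F, E, C, A, B, D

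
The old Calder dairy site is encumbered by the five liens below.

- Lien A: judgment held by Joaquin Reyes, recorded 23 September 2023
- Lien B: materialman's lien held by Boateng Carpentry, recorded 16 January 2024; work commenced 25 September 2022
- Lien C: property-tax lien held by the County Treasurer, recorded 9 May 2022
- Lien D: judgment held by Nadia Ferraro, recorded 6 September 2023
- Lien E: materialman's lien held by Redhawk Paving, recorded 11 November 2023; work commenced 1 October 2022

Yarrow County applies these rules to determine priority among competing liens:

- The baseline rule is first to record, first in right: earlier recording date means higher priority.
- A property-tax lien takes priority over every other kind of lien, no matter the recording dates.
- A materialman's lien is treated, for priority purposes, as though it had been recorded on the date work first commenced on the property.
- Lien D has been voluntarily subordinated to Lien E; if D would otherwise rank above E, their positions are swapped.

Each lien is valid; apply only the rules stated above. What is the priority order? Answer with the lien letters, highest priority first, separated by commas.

Adjusting effective dates: B is treated as recorded 25 September 2022, the work-commencement date; E is treated as recorded 1 October 2022, the work-commencement date.
C is a property-tax lien and takes priority over every other lien.
Remaining liens by effective date: B (25 September 2022), E (1 October 2022), D (6 September 2023), A (23 September 2023).
Since D is not senior to E, the subordination leaves the order unchanged.

C, B, E, D, A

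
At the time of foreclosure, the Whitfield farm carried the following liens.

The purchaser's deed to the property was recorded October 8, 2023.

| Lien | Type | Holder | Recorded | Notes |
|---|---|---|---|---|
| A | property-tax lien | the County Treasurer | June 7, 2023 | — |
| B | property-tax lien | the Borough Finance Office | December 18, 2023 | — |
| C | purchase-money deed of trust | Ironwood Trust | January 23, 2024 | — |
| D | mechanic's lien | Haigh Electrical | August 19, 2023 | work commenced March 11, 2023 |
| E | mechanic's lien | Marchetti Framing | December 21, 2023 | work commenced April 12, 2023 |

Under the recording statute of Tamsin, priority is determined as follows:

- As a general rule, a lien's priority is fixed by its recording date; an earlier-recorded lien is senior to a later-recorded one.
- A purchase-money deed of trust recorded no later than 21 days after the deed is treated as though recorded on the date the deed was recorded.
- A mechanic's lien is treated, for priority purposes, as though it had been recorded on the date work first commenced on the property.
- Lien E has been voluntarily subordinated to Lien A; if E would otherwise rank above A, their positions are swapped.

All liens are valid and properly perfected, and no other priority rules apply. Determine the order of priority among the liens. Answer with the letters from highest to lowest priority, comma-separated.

D, A, E, B, C

First, effective dates: C missed the 21-day window (107 days after the deed), so its recording date stands; D's effective date is March 11, 2023, when work began; E is treated as recorded April 12, 2023, the work-commencement date.
By effective date, earliest first: D (March 11, 2023), E (April 12, 2023), A (June 7, 2023), B (December 18, 2023), C (January 23, 2024).
The subordination applies — E was senior to A — so E and A swap.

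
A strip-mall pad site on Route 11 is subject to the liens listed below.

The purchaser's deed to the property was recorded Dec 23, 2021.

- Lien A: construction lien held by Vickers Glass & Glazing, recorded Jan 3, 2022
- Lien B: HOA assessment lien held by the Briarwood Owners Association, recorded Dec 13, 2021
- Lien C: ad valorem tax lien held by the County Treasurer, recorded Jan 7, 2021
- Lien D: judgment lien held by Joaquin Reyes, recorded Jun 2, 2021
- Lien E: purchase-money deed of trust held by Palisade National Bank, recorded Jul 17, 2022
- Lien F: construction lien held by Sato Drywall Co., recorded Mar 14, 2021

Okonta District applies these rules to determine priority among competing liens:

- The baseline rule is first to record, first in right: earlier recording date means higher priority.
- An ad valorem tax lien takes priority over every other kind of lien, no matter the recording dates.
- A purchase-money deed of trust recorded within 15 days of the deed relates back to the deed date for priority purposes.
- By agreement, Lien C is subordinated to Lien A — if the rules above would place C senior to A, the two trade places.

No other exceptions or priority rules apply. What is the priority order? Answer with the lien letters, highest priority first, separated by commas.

Adjusting effective dates: E missed the 15-day window (206 days after the deed), so its recording date stands.
C is an ad valorem tax lien and takes priority over every other lien.
Ordering the rest by effective date: F (Mar 14, 2021), D (Jun 2, 2021), B (Dec 13, 2021), A (Jan 3, 2022), E (Jul 17, 2022).
C is senior to A before the subordination, so the two trade places.

A, F, D, B, C, E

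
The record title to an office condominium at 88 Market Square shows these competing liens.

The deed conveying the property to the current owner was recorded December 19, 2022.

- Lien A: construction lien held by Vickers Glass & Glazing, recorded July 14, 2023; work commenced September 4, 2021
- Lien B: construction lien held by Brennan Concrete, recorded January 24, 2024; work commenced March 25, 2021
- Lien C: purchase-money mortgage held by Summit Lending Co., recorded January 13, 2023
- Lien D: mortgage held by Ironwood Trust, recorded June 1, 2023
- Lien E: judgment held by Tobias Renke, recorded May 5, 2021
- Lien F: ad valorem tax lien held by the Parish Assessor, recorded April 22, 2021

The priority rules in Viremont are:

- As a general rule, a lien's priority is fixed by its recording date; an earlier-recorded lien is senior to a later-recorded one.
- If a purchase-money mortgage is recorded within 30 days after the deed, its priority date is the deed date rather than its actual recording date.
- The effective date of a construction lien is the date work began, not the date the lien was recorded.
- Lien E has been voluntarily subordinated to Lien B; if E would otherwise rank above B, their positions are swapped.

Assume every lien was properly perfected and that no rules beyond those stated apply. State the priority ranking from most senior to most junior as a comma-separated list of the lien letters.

B, F, E, A, C, D

Effective dates: A relates back to September 4, 2021 (work commenced); B is treated as recorded March 25, 2021, the work-commencement date; C's effective date is the deed date, December 19, 2022.
By effective date: B (March 25, 2021), F (April 22, 2021), E (May 5, 2021), A (September 4, 2021), C (December 19, 2022), D (June 1, 2023).
E is already junior to B, so the subordination agreement changes nothing.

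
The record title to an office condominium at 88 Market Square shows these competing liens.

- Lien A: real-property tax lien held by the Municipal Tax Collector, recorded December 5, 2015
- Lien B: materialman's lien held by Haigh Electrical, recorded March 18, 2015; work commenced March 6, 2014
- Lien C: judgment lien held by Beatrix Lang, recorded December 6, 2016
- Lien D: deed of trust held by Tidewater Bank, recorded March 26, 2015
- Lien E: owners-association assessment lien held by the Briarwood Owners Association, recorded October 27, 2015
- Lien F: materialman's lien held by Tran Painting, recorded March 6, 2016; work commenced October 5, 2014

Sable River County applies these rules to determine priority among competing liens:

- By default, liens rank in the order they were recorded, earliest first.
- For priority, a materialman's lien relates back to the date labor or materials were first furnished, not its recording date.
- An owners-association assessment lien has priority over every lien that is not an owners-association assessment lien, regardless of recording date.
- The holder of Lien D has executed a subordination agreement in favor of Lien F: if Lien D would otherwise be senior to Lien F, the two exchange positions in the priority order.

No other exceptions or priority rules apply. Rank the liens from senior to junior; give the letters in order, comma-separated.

E, B, F, D, A, C

Adjusting effective dates: B is treated as recorded March 6, 2014, the work-commencement date; F's effective date is October 5, 2014, when work began.
As an owners-association assessment lien, E is senior to every other lien.
Remaining liens by effective date: B (March 6, 2014), F (October 5, 2014), D (March 26, 2015), A (December 5, 2015), C (December 6, 2016).
D already ranks below F; the subordination has no effect.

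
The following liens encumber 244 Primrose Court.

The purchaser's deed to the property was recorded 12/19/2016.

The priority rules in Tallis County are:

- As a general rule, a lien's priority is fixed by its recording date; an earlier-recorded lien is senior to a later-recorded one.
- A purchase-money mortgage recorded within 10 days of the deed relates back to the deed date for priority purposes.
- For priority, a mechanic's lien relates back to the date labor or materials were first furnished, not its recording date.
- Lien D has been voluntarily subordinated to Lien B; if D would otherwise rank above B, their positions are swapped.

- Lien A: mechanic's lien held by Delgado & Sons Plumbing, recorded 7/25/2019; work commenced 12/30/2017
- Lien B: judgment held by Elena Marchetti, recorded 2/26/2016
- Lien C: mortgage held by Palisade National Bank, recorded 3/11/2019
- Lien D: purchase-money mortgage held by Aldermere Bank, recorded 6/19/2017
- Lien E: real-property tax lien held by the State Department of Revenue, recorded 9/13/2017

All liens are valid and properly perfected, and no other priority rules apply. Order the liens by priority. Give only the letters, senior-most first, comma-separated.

First, effective dates: A is treated as recorded 12/30/2017, the work-commencement date; D was recorded 182 days after the deed — beyond 10 days — so no relation-back applies.
Sorted by effective date: B (2/26/2016), D (6/19/2017), E (9/13/2017), A (12/30/2017), C (3/11/2019).
Since D is not senior to B, the subordination leaves the order unchanged.

B, D, E, A, C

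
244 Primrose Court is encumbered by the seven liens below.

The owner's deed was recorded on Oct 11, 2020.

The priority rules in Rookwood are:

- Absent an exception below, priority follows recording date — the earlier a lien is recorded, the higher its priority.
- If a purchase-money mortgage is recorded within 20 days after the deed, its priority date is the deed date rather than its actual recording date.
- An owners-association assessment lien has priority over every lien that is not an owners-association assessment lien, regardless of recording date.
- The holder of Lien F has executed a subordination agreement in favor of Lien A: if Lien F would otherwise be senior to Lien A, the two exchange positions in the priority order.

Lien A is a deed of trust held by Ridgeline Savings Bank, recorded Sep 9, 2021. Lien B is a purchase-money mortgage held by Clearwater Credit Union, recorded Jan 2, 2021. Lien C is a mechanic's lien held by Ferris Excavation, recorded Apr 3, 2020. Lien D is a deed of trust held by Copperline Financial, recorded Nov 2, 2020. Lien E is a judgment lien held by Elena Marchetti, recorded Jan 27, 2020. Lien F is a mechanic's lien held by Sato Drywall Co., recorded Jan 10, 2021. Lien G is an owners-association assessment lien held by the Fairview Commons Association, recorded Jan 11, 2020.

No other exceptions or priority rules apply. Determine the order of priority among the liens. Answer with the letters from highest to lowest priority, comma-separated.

Effective dates: B was recorded 83 days after the deed, outside the 20-day window, so it keeps its recording date.
G is an owners-association assessment lien, so it outranks all other liens regardless of date.
The other liens, earliest effective date first: E (Jan 27, 2020), C (Apr 3, 2020), D (Nov 2, 2020), B (Jan 2, 2021), F (Jan 10, 2021), A (Sep 9, 2021).
Because F would otherwise rank above A, the subordination swaps them.

G, E, C, D, B, A, F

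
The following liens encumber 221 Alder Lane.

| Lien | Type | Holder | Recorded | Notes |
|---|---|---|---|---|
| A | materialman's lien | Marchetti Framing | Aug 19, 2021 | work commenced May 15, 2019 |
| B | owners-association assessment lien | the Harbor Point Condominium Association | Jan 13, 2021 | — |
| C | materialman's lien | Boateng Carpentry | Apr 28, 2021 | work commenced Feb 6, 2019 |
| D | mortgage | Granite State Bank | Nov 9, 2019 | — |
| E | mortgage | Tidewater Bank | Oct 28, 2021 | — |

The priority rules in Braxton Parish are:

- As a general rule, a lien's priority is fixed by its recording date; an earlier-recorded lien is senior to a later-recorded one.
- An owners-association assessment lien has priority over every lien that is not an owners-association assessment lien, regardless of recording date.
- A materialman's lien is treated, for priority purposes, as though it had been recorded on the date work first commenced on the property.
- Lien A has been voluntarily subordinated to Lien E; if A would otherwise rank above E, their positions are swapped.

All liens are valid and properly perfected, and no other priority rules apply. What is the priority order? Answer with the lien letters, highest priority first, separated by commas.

B, C, E, D, A

Effective dates after the stated exceptions: A relates back to May 15, 2019 (work commenced); C's effective date is Feb 6, 2019, when work began.
As an owners-association assessment lien, B is senior to every other lien.
Remaining liens by effective date: C (Feb 6, 2019), A (May 15, 2019), D (Nov 9, 2019), E (Oct 28, 2021).
Because A would otherwise rank above E, the subordination swaps them.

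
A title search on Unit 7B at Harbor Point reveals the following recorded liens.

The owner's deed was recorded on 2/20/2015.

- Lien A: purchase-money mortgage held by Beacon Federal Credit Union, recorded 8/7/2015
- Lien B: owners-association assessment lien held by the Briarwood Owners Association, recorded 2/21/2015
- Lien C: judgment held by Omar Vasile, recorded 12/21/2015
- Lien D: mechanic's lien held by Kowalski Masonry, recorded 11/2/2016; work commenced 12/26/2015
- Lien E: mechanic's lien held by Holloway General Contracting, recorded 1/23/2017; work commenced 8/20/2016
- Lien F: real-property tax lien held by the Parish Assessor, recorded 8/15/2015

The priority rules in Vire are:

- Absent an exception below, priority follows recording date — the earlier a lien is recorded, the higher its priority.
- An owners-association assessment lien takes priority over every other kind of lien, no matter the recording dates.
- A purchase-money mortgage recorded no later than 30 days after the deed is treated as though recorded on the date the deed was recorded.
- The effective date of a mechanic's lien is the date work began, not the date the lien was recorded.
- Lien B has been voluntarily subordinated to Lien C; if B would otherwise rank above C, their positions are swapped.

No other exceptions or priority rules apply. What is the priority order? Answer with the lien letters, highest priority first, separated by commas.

Effective dates: A was recorded 168 days after the deed, outside the 30-day window, so it keeps its recording date; D's effective date is 12/26/2015, when work began; E relates back to 8/20/2016 (work commenced).
B is an owners-association assessment lien and takes priority over every other lien.
Ordering the rest by effective date: A (8/7/2015), F (8/15/2015), C (12/21/2015), D (12/26/2015), E (8/20/2016).
Because B would otherwise rank above C, the subordination swaps them.

C, A, F, B, D, E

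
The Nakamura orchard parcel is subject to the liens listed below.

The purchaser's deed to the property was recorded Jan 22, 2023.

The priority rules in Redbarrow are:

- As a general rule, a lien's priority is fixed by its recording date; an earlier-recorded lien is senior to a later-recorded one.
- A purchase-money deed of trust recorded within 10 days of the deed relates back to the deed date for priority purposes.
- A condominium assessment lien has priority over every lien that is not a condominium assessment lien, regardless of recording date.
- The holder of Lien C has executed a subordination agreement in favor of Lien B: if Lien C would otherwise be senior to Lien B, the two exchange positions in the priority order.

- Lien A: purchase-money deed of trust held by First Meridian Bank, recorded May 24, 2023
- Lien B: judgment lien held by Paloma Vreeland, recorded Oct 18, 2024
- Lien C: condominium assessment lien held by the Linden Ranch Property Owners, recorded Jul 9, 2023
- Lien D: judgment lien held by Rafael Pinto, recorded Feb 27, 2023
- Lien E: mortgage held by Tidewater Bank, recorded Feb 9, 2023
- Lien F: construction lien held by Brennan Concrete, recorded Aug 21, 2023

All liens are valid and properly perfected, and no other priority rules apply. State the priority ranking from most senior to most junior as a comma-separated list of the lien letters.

B, E, D, A, F, C

Effective dates: A was recorded 122 days after the deed, outside the 10-day window, so it keeps its recording date.
C is a condominium assessment lien and takes priority over every other lien.
The other liens, earliest effective date first: E (Feb 9, 2023), D (Feb 27, 2023), A (May 24, 2023), F (Aug 21, 2023), B (Oct 18, 2024).
C is senior to B before the subordination, so the two trade places.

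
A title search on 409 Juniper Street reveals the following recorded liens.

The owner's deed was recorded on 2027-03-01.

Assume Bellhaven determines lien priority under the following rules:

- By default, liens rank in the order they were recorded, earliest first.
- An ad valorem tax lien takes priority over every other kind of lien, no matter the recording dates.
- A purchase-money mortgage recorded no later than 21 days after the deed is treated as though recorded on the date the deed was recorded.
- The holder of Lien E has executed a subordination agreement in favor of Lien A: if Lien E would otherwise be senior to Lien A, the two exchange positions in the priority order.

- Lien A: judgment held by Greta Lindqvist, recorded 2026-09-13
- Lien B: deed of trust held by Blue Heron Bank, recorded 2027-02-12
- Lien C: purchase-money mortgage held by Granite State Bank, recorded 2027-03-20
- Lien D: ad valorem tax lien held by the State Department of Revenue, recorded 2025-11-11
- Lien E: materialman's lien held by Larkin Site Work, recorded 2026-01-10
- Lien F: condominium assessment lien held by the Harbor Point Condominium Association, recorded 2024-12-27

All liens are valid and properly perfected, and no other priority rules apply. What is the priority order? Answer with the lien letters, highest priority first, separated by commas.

D, F, A, E, B, C

First, effective dates: C relates back to the deed date 2027-03-01.
D is an ad valorem tax lien and takes priority over every other lien.
Among the remaining liens, by effective date: F (2024-12-27), E (2026-01-10), A (2026-09-13), B (2027-02-12), C (2027-03-01).
Because E would otherwise rank above A, the subordination swaps them.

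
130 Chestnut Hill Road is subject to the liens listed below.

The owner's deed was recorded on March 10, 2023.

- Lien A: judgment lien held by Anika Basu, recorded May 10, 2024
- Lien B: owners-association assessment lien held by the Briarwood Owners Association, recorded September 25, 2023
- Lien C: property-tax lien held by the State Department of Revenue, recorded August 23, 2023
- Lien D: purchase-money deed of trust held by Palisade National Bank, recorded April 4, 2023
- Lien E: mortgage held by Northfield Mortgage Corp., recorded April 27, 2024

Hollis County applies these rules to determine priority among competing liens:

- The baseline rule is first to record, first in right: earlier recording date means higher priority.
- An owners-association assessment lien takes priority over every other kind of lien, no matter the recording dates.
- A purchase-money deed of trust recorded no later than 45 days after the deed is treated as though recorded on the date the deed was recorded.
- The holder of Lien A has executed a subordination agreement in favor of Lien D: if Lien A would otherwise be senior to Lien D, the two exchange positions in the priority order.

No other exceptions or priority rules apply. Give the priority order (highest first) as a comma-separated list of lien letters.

B, D, C, E, A

Effective dates after the stated exceptions: D relates back to the deed date March 10, 2023.
B is an owners-association assessment lien and takes priority over every other lien.
Ordering the rest by effective date: D (March 10, 2023), C (August 23, 2023), E (April 27, 2024), A (May 10, 2024).
A is already junior to D, so the subordination agreement changes nothing.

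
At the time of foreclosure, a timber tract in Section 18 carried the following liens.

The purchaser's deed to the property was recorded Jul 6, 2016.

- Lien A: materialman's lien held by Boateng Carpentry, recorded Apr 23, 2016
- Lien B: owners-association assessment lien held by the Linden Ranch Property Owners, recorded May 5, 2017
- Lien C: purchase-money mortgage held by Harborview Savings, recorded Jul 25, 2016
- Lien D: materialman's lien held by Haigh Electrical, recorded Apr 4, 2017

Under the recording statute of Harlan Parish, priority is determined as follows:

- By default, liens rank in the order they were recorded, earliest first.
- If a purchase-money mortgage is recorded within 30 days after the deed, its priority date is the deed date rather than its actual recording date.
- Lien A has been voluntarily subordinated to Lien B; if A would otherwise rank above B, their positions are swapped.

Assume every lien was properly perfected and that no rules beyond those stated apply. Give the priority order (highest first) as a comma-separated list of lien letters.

B, C, D, A

Effective dates after the stated exceptions: C's effective date is the deed date, Jul 6, 2016.
By effective date: A (Apr 23, 2016), C (Jul 6, 2016), D (Apr 4, 2017), B (May 5, 2017).
Because A would otherwise rank above B, the subordination swaps them.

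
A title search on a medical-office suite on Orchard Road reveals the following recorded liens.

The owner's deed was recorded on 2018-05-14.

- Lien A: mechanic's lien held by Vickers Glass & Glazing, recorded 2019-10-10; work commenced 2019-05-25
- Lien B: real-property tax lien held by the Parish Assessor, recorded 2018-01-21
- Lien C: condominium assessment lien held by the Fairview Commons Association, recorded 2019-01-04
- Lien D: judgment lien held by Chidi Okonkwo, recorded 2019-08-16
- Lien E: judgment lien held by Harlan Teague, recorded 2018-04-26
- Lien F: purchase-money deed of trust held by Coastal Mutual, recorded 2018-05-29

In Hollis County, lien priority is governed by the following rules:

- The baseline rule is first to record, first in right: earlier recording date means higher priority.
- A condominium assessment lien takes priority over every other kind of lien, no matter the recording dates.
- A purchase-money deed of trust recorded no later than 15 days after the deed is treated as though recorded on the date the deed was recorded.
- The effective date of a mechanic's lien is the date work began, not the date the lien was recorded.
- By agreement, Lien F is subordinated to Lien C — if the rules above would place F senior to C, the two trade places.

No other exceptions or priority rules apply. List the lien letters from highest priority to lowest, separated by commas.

C, B, E, F, A, D

Effective dates: A's effective date is 2019-05-25, when work began; F was recorded within the 15-day window, so its effective date is the deed date 2018-05-14.
C, as a condominium assessment lien, has superpriority and ranks first.
Remaining liens by effective date: B (2018-01-21), E (2018-04-26), F (2018-05-14), A (2019-05-25), D (2019-08-16).
F already ranks below C; the subordination has no effect.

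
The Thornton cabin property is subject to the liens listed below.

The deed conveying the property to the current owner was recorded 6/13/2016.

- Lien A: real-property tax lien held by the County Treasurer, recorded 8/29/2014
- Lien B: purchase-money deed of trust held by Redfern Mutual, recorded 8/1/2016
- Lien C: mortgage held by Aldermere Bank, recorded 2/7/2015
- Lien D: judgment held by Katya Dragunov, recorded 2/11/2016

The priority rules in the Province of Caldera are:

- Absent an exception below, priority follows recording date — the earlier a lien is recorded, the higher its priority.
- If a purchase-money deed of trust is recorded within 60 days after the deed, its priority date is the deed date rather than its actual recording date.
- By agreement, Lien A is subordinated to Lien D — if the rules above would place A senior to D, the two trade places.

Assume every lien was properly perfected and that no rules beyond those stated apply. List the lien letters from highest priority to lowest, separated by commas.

D, C, A, B

Adjusting effective dates: B was recorded within the 60-day window, so its effective date is the deed date 6/13/2016.
By effective date, earliest first: A (8/29/2014), C (2/7/2015), D (2/11/2016), B (6/13/2016).
The subordination applies — A was senior to D — so A and D swap.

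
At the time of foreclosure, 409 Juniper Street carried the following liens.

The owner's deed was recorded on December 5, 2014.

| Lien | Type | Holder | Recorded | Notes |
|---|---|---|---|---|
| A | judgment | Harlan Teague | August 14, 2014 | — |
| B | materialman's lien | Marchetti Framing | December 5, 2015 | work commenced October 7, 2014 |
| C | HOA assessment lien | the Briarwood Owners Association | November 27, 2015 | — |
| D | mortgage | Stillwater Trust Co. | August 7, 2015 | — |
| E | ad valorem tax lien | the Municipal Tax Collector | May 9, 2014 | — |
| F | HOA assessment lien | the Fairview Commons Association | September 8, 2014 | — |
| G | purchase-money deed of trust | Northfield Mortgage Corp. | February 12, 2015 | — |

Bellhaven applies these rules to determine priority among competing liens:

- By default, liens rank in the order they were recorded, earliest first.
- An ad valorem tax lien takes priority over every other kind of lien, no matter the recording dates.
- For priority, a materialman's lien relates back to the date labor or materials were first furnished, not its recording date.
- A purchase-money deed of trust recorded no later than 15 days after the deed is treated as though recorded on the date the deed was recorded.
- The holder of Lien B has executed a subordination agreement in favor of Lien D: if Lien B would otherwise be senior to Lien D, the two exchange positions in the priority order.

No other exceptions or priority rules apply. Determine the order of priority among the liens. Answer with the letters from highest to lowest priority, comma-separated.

Effective dates after the stated exceptions: B relates back to October 7, 2014 (work commenced); G missed the 15-day window (69 days after the deed), so its recording date stands.
E is an ad valorem tax lien and takes priority over every other lien.
Remaining liens by effective date: A (August 14, 2014), F (September 8, 2014), B (October 7, 2014), G (February 12, 2015), D (August 7, 2015), C (November 27, 2015).
B is senior to D before the subordination, so the two trade places.

E, A, F, D, G, B, C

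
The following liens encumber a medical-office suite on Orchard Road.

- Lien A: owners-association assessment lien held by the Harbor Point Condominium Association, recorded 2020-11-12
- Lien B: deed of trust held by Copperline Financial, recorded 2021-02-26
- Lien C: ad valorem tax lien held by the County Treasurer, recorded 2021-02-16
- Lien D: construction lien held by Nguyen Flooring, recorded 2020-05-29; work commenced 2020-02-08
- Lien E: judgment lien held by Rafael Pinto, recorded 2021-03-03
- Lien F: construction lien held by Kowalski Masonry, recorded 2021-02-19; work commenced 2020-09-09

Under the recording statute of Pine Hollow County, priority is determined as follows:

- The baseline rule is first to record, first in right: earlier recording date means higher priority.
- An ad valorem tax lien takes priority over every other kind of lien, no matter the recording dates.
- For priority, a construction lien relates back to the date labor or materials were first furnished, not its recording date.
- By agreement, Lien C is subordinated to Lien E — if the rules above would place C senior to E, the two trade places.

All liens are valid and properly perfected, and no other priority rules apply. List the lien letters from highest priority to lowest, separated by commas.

E, D, F, A, B, C

First, effective dates: D relates back to 2020-02-08 (work commenced); F relates back to 2020-09-09 (work commenced).
C is an ad valorem tax lien, so it outranks all other liens regardless of date.
Ordering the rest by effective date: D (2020-02-08), F (2020-09-09), A (2020-11-12), B (2021-02-26), E (2021-03-03).
The subordination applies — C was senior to E — so C and E swap.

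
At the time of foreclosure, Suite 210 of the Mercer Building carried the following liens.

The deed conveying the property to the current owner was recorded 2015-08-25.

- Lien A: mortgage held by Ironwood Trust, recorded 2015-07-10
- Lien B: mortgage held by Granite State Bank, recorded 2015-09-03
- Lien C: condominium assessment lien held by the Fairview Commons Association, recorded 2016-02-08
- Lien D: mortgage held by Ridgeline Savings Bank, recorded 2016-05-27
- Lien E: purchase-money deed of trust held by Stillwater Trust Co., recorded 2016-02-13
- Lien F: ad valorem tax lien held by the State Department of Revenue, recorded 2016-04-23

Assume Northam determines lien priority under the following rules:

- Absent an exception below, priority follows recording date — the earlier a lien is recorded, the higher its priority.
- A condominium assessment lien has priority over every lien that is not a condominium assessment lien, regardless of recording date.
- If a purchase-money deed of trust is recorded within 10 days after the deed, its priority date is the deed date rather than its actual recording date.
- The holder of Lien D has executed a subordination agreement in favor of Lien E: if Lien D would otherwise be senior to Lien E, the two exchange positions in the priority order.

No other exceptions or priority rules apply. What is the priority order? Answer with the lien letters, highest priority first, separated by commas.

Effective dates: E missed the 10-day window (172 days after the deed), so its recording date stands.
C, as a condominium assessment lien, has superpriority and ranks first.
Among the remaining liens, by effective date: A (2015-07-10), B (2015-09-03), E (2016-02-13), F (2016-04-23), D (2016-05-27).
Since D is not senior to E, the subordination leaves the order unchanged.

C, A, B, E, F, D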